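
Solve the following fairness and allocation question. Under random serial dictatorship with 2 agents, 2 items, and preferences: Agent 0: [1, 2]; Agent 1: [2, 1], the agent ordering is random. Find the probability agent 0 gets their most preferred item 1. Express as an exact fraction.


Step 1: Agent 0 wants item 1
Step 2: There are 2 possible orderings of agents
Step 3: In 2 orderings, agent 0 gets item 1
Step 4: Probability = 2/2 = 1

1


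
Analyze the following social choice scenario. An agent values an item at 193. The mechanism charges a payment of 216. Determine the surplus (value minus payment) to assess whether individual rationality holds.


Step 1: Surplus = value - payment = 193 - 216 = -23
Step 2: IR is violated (surplus < 0)

-23


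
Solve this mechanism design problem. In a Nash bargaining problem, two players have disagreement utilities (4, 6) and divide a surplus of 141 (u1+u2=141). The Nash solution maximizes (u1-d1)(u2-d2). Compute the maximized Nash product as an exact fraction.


Step 1: The Nash solution splits surplus symmetrically above the disagreement point
Step 2: u1 = (total + d1 - d2)/2 = (141 + 4 - 6)/2 = 139/2
Step 3: u2 = (total - d1 + d2)/2 = (141 - 4 + 6)/2 = 143/2
Step 4: Nash product = (139/2 - 4) * (143/2 - 6)
Step 5: = 131/2 * 131/2 = 17161/4

17161/4


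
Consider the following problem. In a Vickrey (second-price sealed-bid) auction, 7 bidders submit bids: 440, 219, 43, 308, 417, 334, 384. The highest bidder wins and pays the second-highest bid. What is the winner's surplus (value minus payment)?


Step 1: Sort bids in descending order: 440, 417, 384, 334, 308, 219, 43
Step 2: The winning bid is the highest: 440
Step 3: The payment equals the second-highest bid: 417
Step 4: Surplus = winner's bid - payment = 440 - 417 = 23

23


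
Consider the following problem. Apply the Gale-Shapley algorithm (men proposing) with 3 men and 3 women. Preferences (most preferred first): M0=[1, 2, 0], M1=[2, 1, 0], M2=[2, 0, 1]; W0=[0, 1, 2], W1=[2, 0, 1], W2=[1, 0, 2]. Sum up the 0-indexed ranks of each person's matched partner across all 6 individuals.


Step 1: Run Gale-Shapley (men propose, women hold best offer):
  M0 proposes to W1; she accepts
  M1 proposes to W2; she accepts
  M2 proposes to W2; rejected
  M2 proposes to W0; she accepts
Step 2: Final matching: W0-M2, W1-M0, W2-M1
Step 3: 0-indexed ranks (man's rank of his match, then woman's): 1 + 2 + 0 + 1 + 0 + 0
Step 4: Total rank sum = 4

4


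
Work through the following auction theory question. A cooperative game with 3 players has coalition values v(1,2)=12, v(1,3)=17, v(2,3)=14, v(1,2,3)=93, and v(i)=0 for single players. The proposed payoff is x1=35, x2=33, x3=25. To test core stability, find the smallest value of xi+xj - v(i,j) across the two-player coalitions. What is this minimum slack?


Step 1: Slack for coalition (1,2): x1+x2 - v12 = 68 - 12 = 56
Step 2: Slack for coalition (1,3): x1+x3 - v13 = 60 - 17 = 43
Step 3: Slack for coalition (2,3): x2+x3 - v23 = 58 - 14 = 44
Step 4: Minimum slack = min(56, 43, 44) = 43, attained by (1,3); no pair can gain by deviating, so the allocation is in the core

43


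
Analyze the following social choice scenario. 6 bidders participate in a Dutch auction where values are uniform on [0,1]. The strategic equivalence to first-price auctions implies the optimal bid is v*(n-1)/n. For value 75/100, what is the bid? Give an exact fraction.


Step 1: Dutch auctions are strategically equivalent to first-price auctions
Step 2: The equilibrium bid is b(v) = v*(n-1)/n
Step 3: b = 3/4 * 5/6
Step 4: b = 5/8

5/8


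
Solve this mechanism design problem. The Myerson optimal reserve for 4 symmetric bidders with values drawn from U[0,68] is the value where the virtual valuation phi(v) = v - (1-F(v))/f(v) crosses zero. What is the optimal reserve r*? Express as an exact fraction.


Step 1: For U[0,68], F(v) = v/68 and f(v) = 1/68
Step 2: phi(v) = v - (1 - v/68)/(1/68) = v - (68 - v) = 2v - 68
Step 3: Set phi(r*) = 0: 2r* - 68 = 0
Step 4: r* = 68/2 = 34 (the number of bidders n = 4 does not enter)

34


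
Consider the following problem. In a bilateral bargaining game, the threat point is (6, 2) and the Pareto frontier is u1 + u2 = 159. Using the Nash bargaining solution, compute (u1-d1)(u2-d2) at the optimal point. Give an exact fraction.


Step 1: The Nash solution splits surplus symmetrically above the disagreement point
Step 2: u1 = (total + d1 - d2)/2 = (159 + 6 - 2)/2 = 163/2
Step 3: u2 = (total - d1 + d2)/2 = (159 - 6 + 2)/2 = 155/2
Step 4: Nash product = (163/2 - 6) * (155/2 - 2)
Step 5: = 151/2 * 151/2 = 22801/4

22801/4


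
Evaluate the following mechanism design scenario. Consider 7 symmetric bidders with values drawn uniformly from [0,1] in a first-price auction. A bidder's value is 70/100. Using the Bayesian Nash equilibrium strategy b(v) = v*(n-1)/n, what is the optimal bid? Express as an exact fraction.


Step 1: The symmetric BNE bidding function is b(v) = v * (n-1) / n
Step 2: Substitute v = 7/10 and n = 7
Step 3: b = 7/10 * 6/7
Step 4: b = 3/5

3/5


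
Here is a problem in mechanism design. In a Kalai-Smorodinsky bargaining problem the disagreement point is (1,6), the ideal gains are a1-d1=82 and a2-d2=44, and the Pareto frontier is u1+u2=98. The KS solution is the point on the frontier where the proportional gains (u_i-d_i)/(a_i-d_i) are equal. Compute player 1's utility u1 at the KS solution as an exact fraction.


Step 1: At the KS point, (u1-d1)/r1 = (u2-d2)/r2 = t and u1+u2 = 98
Step 2: u1 = d1 + r1*t and u2 = d2 + r2*t, so (d1 + r1*t) + (d2 + r2*t) = 98
Step 3: t = (98 - 1 - 6)/(82 + 44) = 91/126 = 13/18
Step 4: u1 = d1 + r1*t = 1 + 82 * 13/18 = 542/9
Step 5: (Check: u2 = d2 + r2*t = 340/9; u1+u2 = 542/9 + 340/9 = 98, on the frontier.)

542/9


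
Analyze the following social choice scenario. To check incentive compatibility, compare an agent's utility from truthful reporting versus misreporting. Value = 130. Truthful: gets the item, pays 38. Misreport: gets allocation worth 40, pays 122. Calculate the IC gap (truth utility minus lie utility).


Step 1: U(truth) = value - payment = 130 - 38 = 92
Step 2: U(lie) = allocation - payment = 40 - 122 = -82
Step 3: IC gap = 92 - (-82) = 174

174


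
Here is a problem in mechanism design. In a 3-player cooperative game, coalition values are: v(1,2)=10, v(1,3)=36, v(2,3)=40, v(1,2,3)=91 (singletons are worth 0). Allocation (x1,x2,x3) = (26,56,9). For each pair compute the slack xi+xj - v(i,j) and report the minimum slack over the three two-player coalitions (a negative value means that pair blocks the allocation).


Step 1: Slack for coalition (1,2): x1+x2 - v12 = 82 - 10 = 72
Step 2: Slack for coalition (1,3): x1+x3 - v13 = 35 - 36 = -1
Step 3: Slack for coalition (2,3): x2+x3 - v23 = 65 - 40 = 25
Step 4: Minimum slack = min(72, -1, 25) = -1, attained by (1,3); coalition (1,3) can block (slack < 0), so the allocation is not in the core

-1


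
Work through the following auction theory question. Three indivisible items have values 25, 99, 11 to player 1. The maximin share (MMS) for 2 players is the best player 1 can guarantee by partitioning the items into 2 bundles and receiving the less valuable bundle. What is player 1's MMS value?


Step 1: Item values = 25, 99, 11
Step 2: Enumerate all 2-bundle partitions and take the smaller bundle:
  Partition 1: {25} vs {99,11} -> bundles 25, 110; min = 25
  Partition 2: {99} vs {25,11} -> bundles 99, 36; min = 36
  Partition 3: {11} vs {25,99} -> bundles 11, 124; min = 11
Step 3: MMS = max(25, 36, 11) = 36

36


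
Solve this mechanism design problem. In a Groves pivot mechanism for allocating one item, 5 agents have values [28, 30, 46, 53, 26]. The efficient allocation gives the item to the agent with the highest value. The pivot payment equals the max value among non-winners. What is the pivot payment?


Step 1: The efficient winner is agent 3 with value 53
Step 2: Other agents' values: [28, 30, 46, 26]
Step 3: Pivot payment = max(others) = 46
Step 4: The winner pays 46

46


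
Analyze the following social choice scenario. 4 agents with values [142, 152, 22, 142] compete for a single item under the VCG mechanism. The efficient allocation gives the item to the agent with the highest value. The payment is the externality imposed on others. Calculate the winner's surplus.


Step 1: The winner is the agent with the highest value: agent 1 with value 152
Step 2: Values of other agents: [142, 22, 142]
Step 3: VCG payment = max of others' values = 142
Step 4: Surplus = 152 - 142 = 10

10


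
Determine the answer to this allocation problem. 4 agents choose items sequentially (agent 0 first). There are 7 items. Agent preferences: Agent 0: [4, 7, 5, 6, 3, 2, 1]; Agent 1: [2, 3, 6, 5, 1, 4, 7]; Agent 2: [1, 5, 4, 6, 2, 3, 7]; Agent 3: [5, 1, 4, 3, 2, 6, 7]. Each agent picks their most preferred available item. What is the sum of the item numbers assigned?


Step 1: Agent 0 picks item 4
Step 2: Agent 1 picks item 2
Step 3: Agent 2 picks item 1
Step 4: Agent 3 picks item 5
Step 5: Sum = 4 + 2 + 1 + 5 = 12

12


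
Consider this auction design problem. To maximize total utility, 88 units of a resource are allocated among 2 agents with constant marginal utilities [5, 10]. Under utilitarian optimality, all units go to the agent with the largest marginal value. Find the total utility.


Step 1: The marginal utilities are [5, 10]
Step 2: The highest marginal utility is 10
Step 3: All 88 units go to that agent
Step 4: Total utility = 10 * 88 = 880

880


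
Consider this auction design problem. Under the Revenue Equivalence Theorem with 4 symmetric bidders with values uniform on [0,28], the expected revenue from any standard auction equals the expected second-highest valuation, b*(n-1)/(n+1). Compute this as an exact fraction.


Step 1: By Revenue Equivalence, expected revenue = b*(n-1)/(n+1)
Step 2: Substituting n = 4, b = 28
Step 3: Revenue = 28*(4-1)/(4+1) = 28*3/5
Step 4: Revenue = 84/5

84/5


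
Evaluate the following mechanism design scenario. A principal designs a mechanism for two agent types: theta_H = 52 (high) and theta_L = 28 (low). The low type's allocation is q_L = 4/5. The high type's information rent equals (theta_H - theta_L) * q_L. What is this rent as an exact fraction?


Step 1: theta_H - theta_L = 52 - 28 = 24
Step 2: Information rent = (theta_H - theta_L) * q_L
Step 3: = 24 * 4/5
Step 4: = 96/5

96/5


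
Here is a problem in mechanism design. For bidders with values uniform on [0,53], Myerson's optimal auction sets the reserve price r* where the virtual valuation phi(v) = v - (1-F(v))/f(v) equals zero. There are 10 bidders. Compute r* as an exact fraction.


Step 1: For U[0,53], F(v) = v/53 and f(v) = 1/53
Step 2: phi(v) = v - (1 - v/53)/(1/53) = v - (53 - v) = 2v - 53
Step 3: Set phi(r*) = 0: 2r* - 53 = 0
Step 4: r* = 53/2 (the number of bidders n = 10 does not enter)

53/2


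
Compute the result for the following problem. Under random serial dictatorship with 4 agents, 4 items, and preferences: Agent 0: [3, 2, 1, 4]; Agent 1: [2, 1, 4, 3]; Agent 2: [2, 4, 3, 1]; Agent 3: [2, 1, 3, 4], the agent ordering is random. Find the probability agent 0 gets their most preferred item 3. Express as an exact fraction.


Step 1: Agent 0 wants item 3
Step 2: There are 24 possible orderings of agents
Step 3: In 23 orderings, agent 0 gets item 3
Step 4: Probability = 23/24

23/24


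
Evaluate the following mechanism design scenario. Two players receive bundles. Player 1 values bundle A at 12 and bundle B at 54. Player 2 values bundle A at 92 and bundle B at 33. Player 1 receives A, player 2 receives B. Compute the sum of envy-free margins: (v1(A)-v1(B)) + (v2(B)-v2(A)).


Step 1: Player 1's margin = v1(A) - v1(B) = 12 - 54 = -42
Step 2: Player 2's margin = v2(B) - v2(A) = 33 - 92 = -59
Step 3: Total margin = -42 + -59 = -101

-101


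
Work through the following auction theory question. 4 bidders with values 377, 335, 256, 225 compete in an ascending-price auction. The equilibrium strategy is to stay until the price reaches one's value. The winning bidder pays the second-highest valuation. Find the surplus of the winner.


Step 1: Identify the highest value: 377
Step 2: Identify the second-highest value: 335
Step 3: The final price = second-highest value = 335
Step 4: Surplus = 377 - 335 = 42

42


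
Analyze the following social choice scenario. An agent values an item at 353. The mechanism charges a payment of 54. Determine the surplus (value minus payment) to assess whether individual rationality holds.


Step 1: Surplus = value - payment = 353 - 54 = 299
Step 2: IR is satisfied (surplus >= 0)

299


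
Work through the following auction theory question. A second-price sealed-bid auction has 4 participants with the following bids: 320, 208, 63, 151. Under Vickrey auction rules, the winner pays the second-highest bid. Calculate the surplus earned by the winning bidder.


Step 1: Sort bids in descending order: 320, 208, 151, 63
Step 2: The winning bid is the highest: 320
Step 3: The payment equals the second-highest bid: 208
Step 4: Surplus = winner's bid - payment = 320 - 208 = 112

112


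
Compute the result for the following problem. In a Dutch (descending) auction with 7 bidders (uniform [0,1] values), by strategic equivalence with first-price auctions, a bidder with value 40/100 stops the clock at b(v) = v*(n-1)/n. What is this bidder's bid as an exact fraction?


Step 1: Dutch auctions are strategically equivalent to first-price auctions
Step 2: The equilibrium bid is b(v) = v*(n-1)/n
Step 3: b = 2/5 * 6/7
Step 4: b = 12/35

12/35


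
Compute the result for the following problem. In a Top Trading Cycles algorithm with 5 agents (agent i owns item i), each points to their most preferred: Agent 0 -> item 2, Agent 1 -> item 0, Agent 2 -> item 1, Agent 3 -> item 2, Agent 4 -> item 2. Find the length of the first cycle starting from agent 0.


Step 1: Trace the pointer graph from agent 0: 0 -> 2 -> 1 -> 0
Step 2: A cycle is detected when we revisit agent 0
Step 3: The cycle is: 0 -> 2 -> 1 -> 0
Step 4: Cycle length = 3

3


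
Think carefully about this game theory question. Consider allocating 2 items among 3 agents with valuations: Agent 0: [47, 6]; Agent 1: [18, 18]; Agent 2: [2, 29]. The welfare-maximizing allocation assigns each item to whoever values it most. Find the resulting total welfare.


Step 1: For each item, find the maximum value among all agents.
Step 2: Item 0 -> Agent 0 (value 47)
Step 3: Item 1 -> Agent 2 (value 29)
Step 4: Total welfare = 47 + 29 = 76

76


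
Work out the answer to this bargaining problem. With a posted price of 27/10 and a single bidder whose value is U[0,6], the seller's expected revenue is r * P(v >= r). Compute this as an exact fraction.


Step 1: Posted price r = 27/10, value support [0,6]
Step 2: P(v >= r) = (6 - 27/10)/6 = 11/20
Step 3: Expected revenue = r * P(v >= r) = 27/10 * 11/20
Step 4: Revenue = 297/200

297/200


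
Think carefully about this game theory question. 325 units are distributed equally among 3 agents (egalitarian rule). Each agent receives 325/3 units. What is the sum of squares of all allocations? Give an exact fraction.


Step 1: Each agent's share = 325/3
Step 2: Square of each share = (325/3)^2 = 105625/9
Step 3: Sum of squares = 3 * 105625/9 = 105625/3

105625/3


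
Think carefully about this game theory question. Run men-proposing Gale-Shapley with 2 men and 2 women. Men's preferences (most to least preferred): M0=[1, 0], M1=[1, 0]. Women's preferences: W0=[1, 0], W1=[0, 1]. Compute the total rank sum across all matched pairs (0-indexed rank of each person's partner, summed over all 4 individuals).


Step 1: Run Gale-Shapley (men propose, women hold best offer):
  M0 proposes to W1; she accepts
  M1 proposes to W1; rejected
  M1 proposes to W0; she accepts
Step 2: Final matching: W0-M1, W1-M0
Step 3: 0-indexed ranks (man's rank of his match, then woman's): 1 + 0 + 0 + 0
Step 4: Total rank sum = 1

1


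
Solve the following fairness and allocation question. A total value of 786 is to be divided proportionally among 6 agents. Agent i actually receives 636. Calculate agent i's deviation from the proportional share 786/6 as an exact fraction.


Step 1: Proportional share = 786/6 = 131
Step 2: Agent's actual allocation = 636
Step 3: Excess = 636 - 131 = 505

505


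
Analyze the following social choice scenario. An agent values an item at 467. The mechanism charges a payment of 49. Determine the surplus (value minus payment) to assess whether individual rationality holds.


Step 1: Surplus = value - payment = 467 - 49 = 418
Step 2: IR is satisfied (surplus >= 0)

418


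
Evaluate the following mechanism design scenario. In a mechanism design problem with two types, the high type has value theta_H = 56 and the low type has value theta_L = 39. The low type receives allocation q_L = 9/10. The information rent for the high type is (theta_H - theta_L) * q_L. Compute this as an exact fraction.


Step 1: theta_H - theta_L = 56 - 39 = 17
Step 2: Information rent = (theta_H - theta_L) * q_L
Step 3: = 17 * 9/10
Step 4: = 153/10

153/10


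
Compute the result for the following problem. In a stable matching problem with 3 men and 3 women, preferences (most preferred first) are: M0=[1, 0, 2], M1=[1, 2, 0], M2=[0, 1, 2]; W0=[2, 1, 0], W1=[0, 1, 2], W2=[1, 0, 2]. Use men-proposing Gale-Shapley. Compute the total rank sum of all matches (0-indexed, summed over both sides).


Step 1: Run Gale-Shapley (men propose, women hold best offer):
  M0 proposes to W1; she accepts
  M1 proposes to W1; rejected
  M1 proposes to W2; she accepts
  M2 proposes to W0; she accepts
Step 2: Final matching: W0-M2, W1-M0, W2-M1
Step 3: 0-indexed ranks (man's rank of his match, then woman's): 0 + 0 + 0 + 0 + 1 + 0
Step 4: Total rank sum = 1

1


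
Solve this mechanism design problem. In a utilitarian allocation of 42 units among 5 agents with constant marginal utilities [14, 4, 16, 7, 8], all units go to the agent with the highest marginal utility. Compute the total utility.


Step 1: The marginal utilities are [14, 4, 16, 7, 8]
Step 2: The highest marginal utility is 16
Step 3: All 42 units go to that agent
Step 4: Total utility = 16 * 42 = 672

672


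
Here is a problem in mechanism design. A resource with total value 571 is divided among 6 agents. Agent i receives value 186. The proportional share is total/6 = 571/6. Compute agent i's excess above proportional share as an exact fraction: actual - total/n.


Step 1: Proportional share = 571/6
Step 2: Agent's actual allocation = 186
Step 3: Excess = 186 - 571/6 = 545/6

545/6


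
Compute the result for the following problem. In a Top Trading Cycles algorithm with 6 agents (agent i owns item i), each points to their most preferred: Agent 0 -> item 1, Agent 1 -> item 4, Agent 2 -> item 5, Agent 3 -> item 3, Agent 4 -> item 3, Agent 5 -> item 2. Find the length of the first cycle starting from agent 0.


Step 1: Trace the pointer graph from agent 0: 0 -> 1 -> 4 -> 3 -> 3
Step 2: A cycle is detected when we revisit agent 3
Step 3: The cycle is: 3 -> 3
Step 4: Cycle length = 1

1


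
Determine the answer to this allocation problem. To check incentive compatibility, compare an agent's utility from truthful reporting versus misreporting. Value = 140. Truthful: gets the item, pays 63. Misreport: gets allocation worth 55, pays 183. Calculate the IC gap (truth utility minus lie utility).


Step 1: U(truth) = value - payment = 140 - 63 = 77
Step 2: U(lie) = allocation - payment = 55 - 183 = -128
Step 3: IC gap = 77 - (-128) = 205

205


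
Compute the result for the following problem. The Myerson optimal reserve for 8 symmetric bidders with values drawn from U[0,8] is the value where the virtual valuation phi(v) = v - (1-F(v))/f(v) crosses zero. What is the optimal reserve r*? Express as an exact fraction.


Step 1: For U[0,8], F(v) = v/8 and f(v) = 1/8
Step 2: phi(v) = v - (1 - v/8)/(1/8) = v - (8 - v) = 2v - 8
Step 3: Set phi(r*) = 0: 2r* - 8 = 0
Step 4: r* = 8/2 = 4 (the number of bidders n = 8 does not enter)

4


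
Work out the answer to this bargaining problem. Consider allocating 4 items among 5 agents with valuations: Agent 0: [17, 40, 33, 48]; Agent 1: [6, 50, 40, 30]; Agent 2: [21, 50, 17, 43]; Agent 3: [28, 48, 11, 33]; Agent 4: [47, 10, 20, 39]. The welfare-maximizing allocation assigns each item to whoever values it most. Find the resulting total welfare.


Step 1: For each item, find the maximum value among all agents.
Step 2: Item 0 -> Agent 4 (value 47)
Step 3: Item 1 -> Agent 1 (value 50)
Step 4: Item 2 -> Agent 1 (value 40)
Step 5: Item 3 -> Agent 0 (value 48)
Step 6: Total welfare = 47 + 50 + 40 + 48 = 185

185


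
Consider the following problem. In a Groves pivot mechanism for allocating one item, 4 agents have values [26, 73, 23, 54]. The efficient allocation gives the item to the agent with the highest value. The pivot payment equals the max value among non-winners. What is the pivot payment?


Step 1: The efficient winner is agent 1 with value 73
Step 2: Other agents' values: [26, 23, 54]
Step 3: Pivot payment = max(others) = 54
Step 4: The winner pays 54

54


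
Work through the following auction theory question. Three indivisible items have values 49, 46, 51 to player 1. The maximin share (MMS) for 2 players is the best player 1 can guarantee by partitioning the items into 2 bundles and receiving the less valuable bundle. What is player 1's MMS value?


Step 1: Item values = 49, 46, 51
Step 2: Enumerate all 2-bundle partitions and take the smaller bundle:
  Partition 1: {49} vs {46,51} -> bundles 49, 97; min = 49
  Partition 2: {46} vs {49,51} -> bundles 46, 100; min = 46
  Partition 3: {51} vs {49,46} -> bundles 51, 95; min = 51
Step 3: MMS = max(49, 46, 51) = 51

51


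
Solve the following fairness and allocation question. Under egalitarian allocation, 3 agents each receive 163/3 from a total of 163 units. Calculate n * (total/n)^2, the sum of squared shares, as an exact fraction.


Step 1: Each agent's share = 163/3
Step 2: Square of each share = (163/3)^2 = 26569/9
Step 3: Sum of squares = 3 * 26569/9 = 26569/3

26569/3


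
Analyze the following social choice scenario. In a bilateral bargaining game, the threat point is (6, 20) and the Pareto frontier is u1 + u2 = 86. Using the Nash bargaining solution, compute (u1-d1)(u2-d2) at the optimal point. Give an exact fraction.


Step 1: The Nash solution splits surplus symmetrically above the disagreement point
Step 2: u1 = (total + d1 - d2)/2 = (86 + 6 - 20)/2 = 36
Step 3: u2 = (total - d1 + d2)/2 = (86 - 6 + 20)/2 = 50
Step 4: Nash product = (36 - 6) * (50 - 20)
Step 5: = 30 * 30 = 900

900


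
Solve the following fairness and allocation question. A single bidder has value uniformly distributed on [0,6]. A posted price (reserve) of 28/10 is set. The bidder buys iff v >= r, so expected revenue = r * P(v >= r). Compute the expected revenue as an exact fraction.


Step 1: Posted price r = 14/5, value support [0,6]
Step 2: P(v >= r) = (6 - 14/5)/6 = 8/15
Step 3: Expected revenue = r * P(v >= r) = 14/5 * 8/15
Step 4: Revenue = 112/75

112/75


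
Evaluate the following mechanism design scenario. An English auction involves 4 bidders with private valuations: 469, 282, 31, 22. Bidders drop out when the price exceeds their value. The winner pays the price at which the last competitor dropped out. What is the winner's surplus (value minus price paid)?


Step 1: Identify the highest value: 469
Step 2: Identify the second-highest value: 282
Step 3: The final price = second-highest value = 282
Step 4: Surplus = 469 - 282 = 187

187


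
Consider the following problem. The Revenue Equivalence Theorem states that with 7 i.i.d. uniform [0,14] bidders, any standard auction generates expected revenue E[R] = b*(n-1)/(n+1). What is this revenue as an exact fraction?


Step 1: By Revenue Equivalence, expected revenue = b*(n-1)/(n+1)
Step 2: Substituting n = 7, b = 14
Step 3: Revenue = 14*(7-1)/(7+1) = 14*6/8
Step 4: Revenue = 84/8 = 21/2

21/2


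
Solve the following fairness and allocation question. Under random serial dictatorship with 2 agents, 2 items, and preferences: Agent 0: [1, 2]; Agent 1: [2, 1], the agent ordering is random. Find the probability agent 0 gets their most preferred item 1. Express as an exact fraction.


Step 1: Agent 0 wants item 1
Step 2: There are 2 possible orderings of agents
Step 3: In 2 orderings, agent 0 gets item 1
Step 4: Probability = 2/2 = 1

1


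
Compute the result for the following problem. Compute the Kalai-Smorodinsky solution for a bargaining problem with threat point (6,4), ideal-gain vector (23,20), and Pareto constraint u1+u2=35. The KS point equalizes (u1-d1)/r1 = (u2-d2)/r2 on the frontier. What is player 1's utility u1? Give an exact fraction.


Step 1: At the KS point, (u1-d1)/r1 = (u2-d2)/r2 = t and u1+u2 = 35
Step 2: u1 = d1 + r1*t and u2 = d2 + r2*t, so (d1 + r1*t) + (d2 + r2*t) = 35
Step 3: t = (35 - 6 - 4)/(23 + 20) = 25/43
Step 4: u1 = d1 + r1*t = 6 + 23 * 25/43 = 833/43
Step 5: (Check: u2 = d2 + r2*t = 672/43; u1+u2 = 833/43 + 672/43 = 35, on the frontier.)

833/43


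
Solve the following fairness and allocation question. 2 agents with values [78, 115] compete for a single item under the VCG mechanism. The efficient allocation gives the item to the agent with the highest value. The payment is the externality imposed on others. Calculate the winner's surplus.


Step 1: The winner is the agent with the highest value: agent 1 with value 115
Step 2: Values of other agents: [78]
Step 3: VCG payment = max of others' values = 78
Step 4: Surplus = 115 - 78 = 37

37


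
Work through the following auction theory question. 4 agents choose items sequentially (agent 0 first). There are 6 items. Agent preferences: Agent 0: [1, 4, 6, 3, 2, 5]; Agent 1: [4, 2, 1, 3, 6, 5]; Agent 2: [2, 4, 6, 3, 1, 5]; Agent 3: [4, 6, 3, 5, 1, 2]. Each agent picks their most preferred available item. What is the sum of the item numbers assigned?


Step 1: Agent 0 picks item 1
Step 2: Agent 1 picks item 4
Step 3: Agent 2 picks item 2
Step 4: Agent 3 picks item 6
Step 5: Sum = 1 + 4 + 2 + 6 = 13

13


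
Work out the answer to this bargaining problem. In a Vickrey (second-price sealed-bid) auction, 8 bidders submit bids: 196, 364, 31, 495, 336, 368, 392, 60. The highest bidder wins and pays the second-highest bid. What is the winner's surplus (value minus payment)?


Step 1: Sort bids in descending order: 495, 392, 368, 364, 336, 196, 60, 31
Step 2: The winning bid is the highest: 495
Step 3: The payment equals the second-highest bid: 392
Step 4: Surplus = winner's bid - payment = 495 - 392 = 103

103


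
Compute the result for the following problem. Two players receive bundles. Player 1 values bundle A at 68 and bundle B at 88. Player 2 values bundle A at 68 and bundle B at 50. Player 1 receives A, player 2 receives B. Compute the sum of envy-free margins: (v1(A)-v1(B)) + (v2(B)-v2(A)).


Step 1: Player 1's margin = v1(A) - v1(B) = 68 - 88 = -20
Step 2: Player 2's margin = v2(B) - v2(A) = 50 - 68 = -18
Step 3: Total margin = -20 + -18 = -38

-38


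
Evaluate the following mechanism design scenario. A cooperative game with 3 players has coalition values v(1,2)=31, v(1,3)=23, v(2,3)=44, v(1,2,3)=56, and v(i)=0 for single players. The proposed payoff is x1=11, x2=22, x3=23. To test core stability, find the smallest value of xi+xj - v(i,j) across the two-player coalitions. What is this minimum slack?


Step 1: Slack for coalition (1,2): x1+x2 - v12 = 33 - 31 = 2
Step 2: Slack for coalition (1,3): x1+x3 - v13 = 34 - 23 = 11
Step 3: Slack for coalition (2,3): x2+x3 - v23 = 45 - 44 = 1
Step 4: Minimum slack = min(2, 11, 1) = 1, attained by (2,3); no pair can gain by deviating, so the allocation is in the core

1


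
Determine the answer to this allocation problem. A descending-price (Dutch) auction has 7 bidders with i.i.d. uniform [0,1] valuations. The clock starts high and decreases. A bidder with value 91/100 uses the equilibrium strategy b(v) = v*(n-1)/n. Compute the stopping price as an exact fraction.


Step 1: Dutch auctions are strategically equivalent to first-price auctions
Step 2: The equilibrium bid is b(v) = v*(n-1)/n
Step 3: b = 91/100 * 6/7
Step 4: b = 39/50

39/50


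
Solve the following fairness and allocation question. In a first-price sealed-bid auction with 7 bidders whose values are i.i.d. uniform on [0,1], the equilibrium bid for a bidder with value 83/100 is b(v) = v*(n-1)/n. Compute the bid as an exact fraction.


Step 1: The symmetric BNE bidding function is b(v) = v * (n-1) / n
Step 2: Substitute v = 83/100 and n = 7
Step 3: b = 83/100 * 6/7
Step 4: b = 249/350

249/350


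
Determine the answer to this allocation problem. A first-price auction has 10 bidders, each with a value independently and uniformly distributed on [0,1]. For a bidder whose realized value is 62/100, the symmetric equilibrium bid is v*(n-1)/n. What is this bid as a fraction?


Step 1: The symmetric BNE bidding function is b(v) = v * (n-1) / n
Step 2: Substitute v = 31/50 and n = 10
Step 3: b = 31/50 * 9/10
Step 4: b = 279/500

279/500


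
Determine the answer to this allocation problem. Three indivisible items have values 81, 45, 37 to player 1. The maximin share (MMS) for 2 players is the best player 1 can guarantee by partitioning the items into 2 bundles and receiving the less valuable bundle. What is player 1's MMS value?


Step 1: Item values = 81, 45, 37
Step 2: Enumerate all 2-bundle partitions and take the smaller bundle:
  Partition 1: {81} vs {45,37} -> bundles 81, 82; min = 81
  Partition 2: {45} vs {81,37} -> bundles 45, 118; min = 45
  Partition 3: {37} vs {81,45} -> bundles 37, 126; min = 37
Step 3: MMS = max(81, 45, 37) = 81

81


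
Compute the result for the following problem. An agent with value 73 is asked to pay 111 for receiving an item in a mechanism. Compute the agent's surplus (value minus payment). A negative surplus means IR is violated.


Step 1: Surplus = value - payment = 73 - 111 = -38
Step 2: IR is violated (surplus < 0)

-38


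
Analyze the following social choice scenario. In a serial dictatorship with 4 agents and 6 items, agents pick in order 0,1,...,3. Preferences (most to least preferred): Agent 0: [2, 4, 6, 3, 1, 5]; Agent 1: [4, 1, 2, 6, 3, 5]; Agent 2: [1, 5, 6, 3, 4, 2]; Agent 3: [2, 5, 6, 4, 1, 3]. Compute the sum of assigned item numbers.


Step 1: Agent 0 picks item 2
Step 2: Agent 1 picks item 4
Step 3: Agent 2 picks item 1
Step 4: Agent 3 picks item 5
Step 5: Sum = 2 + 4 + 1 + 5 = 12

12


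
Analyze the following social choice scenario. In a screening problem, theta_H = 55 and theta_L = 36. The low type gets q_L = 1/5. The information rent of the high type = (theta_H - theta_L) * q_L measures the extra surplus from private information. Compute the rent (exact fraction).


Step 1: theta_H - theta_L = 55 - 36 = 19
Step 2: Information rent = (theta_H - theta_L) * q_L
Step 3: = 19 * 1/5
Step 4: = 19/5

19/5


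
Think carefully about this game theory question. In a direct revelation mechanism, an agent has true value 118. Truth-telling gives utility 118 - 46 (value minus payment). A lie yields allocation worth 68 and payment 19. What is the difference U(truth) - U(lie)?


Step 1: U(truth) = value - payment = 118 - 46 = 72
Step 2: U(lie) = allocation - payment = 68 - 19 = 49
Step 3: IC gap = 72 - 49 = 23

23


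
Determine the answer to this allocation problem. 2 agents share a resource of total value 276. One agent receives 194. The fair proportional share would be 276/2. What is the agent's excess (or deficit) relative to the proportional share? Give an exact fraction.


Step 1: Proportional share = 276/2 = 138
Step 2: Agent's actual allocation = 194
Step 3: Excess = 194 - 138 = 56

56


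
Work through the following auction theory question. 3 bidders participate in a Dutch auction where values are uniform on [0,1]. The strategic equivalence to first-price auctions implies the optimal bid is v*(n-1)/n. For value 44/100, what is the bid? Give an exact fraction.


Step 1: Dutch auctions are strategically equivalent to first-price auctions
Step 2: The equilibrium bid is b(v) = v*(n-1)/n
Step 3: b = 11/25 * 2/3
Step 4: b = 22/75

22/75


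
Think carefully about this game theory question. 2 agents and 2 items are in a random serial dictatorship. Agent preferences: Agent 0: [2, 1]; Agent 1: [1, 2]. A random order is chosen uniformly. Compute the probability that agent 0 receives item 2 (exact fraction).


Step 1: Agent 0 wants item 2
Step 2: There are 2 possible orderings of agents
Step 3: In 2 orderings, agent 0 gets item 2
Step 4: Probability = 2/2 = 1

1


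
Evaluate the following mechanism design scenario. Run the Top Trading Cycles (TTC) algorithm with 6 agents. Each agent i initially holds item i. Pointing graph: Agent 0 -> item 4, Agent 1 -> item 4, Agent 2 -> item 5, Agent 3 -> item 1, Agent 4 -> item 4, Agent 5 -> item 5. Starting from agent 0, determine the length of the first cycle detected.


Step 1: Trace the pointer graph from agent 0: 0 -> 4 -> 4
Step 2: A cycle is detected when we revisit agent 4
Step 3: The cycle is: 4 -> 4
Step 4: Cycle length = 1

1


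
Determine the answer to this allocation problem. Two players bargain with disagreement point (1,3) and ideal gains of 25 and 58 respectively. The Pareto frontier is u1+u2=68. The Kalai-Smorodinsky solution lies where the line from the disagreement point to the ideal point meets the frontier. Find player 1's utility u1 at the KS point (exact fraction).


Step 1: At the KS point, (u1-d1)/r1 = (u2-d2)/r2 = t and u1+u2 = 68
Step 2: u1 = d1 + r1*t and u2 = d2 + r2*t, so (d1 + r1*t) + (d2 + r2*t) = 68
Step 3: t = (68 - 1 - 3)/(25 + 58) = 64/83
Step 4: u1 = d1 + r1*t = 1 + 25 * 64/83 = 1683/83
Step 5: (Check: u2 = d2 + r2*t = 3961/83; u1+u2 = 1683/83 + 3961/83 = 68, on the frontier.)

1683/83


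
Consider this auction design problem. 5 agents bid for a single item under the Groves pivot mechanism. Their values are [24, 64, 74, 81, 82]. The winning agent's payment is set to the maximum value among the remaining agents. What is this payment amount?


Step 1: The efficient winner is agent 4 with value 82
Step 2: Other agents' values: [24, 64, 74, 81]
Step 3: Pivot payment = max(others) = 81
Step 4: The winner pays 81

81


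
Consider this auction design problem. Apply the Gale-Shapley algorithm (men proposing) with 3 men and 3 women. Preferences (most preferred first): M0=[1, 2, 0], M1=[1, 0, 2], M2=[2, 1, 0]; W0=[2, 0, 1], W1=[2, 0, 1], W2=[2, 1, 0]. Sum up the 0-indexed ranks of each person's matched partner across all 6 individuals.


Step 1: Run Gale-Shapley (men propose, women hold best offer):
  M0 proposes to W1; she accepts
  M1 proposes to W1; rejected
  M1 proposes to W0; she accepts
  M2 proposes to W2; she accepts
Step 2: Final matching: W0-M1, W1-M0, W2-M2
Step 3: 0-indexed ranks (man's rank of his match, then woman's): 1 + 2 + 0 + 1 + 0 + 0
Step 4: Total rank sum = 4

4


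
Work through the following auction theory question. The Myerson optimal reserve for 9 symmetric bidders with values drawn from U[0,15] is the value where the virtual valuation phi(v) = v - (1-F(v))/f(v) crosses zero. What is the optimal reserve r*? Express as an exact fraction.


Step 1: For U[0,15], F(v) = v/15 and f(v) = 1/15
Step 2: phi(v) = v - (1 - v/15)/(1/15) = v - (15 - v) = 2v - 15
Step 3: Set phi(r*) = 0: 2r* - 15 = 0
Step 4: r* = 15/2 (the number of bidders n = 9 does not enter)

15/2


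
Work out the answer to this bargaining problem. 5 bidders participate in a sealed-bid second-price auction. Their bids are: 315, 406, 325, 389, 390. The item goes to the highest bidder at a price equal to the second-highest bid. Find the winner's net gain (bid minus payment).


Step 1: Sort bids in descending order: 406, 390, 389, 325, 315
Step 2: The winning bid is the highest: 406
Step 3: The payment equals the second-highest bid: 390
Step 4: Surplus = winner's bid - payment = 406 - 390 = 16

16


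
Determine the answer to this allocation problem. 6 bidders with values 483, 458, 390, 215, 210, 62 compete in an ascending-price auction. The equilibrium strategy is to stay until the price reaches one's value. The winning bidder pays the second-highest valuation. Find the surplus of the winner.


Step 1: Identify the highest value: 483
Step 2: Identify the second-highest value: 458
Step 3: The final price = second-highest value = 458
Step 4: Surplus = 483 - 458 = 25

25


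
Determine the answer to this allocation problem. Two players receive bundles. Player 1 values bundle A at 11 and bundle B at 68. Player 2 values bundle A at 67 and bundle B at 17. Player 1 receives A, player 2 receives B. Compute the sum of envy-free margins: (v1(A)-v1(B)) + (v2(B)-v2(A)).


Step 1: Player 1's margin = v1(A) - v1(B) = 11 - 68 = -57
Step 2: Player 2's margin = v2(B) - v2(A) = 17 - 67 = -50
Step 3: Total margin = -57 + -50 = -107

-107


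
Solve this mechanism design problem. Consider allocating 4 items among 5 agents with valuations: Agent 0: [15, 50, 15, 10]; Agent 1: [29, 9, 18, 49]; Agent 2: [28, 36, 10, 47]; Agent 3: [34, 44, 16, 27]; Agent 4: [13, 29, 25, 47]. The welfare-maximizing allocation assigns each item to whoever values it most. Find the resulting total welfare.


Step 1: For each item, find the maximum value among all agents.
Step 2: Item 0 -> Agent 3 (value 34)
Step 3: Item 1 -> Agent 0 (value 50)
Step 4: Item 2 -> Agent 4 (value 25)
Step 5: Item 3 -> Agent 1 (value 49)
Step 6: Total welfare = 34 + 50 + 25 + 49 = 158

158


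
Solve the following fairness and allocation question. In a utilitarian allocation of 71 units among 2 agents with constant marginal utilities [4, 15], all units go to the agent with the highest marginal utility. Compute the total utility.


Step 1: The marginal utilities are [4, 15]
Step 2: The highest marginal utility is 15
Step 3: All 71 units go to that agent
Step 4: Total utility = 15 * 71 = 1065

1065


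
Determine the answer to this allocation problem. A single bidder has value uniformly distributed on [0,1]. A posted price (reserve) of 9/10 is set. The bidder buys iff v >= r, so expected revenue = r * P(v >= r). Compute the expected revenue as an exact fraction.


Step 1: Posted price r = 9/10, value support [0,1]
Step 2: P(v >= r) = (1 - 9/10)/1 = 1/10
Step 3: Expected revenue = r * P(v >= r) = 9/10 * 1/10
Step 4: Revenue = 9/100

9/100


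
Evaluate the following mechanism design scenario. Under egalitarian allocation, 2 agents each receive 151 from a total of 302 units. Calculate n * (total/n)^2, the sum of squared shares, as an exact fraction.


Step 1: Each agent's share = 302/2 = 151
Step 2: Square of each share = (151)^2 = 22801
Step 3: Sum of squares = 2 * 22801 = 45602

45602


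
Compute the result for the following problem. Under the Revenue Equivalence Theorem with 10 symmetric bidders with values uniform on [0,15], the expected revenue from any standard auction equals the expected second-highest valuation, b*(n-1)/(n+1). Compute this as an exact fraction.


Step 1: By Revenue Equivalence, expected revenue = b*(n-1)/(n+1)
Step 2: Substituting n = 10, b = 15
Step 3: Revenue = 15*(10-1)/(10+1) = 15*9/11
Step 4: Revenue = 135/11

135/11


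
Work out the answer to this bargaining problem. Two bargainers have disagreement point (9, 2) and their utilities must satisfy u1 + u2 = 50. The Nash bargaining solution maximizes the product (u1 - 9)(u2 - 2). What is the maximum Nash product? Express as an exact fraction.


Step 1: The Nash solution splits surplus symmetrically above the disagreement point
Step 2: u1 = (total + d1 - d2)/2 = (50 + 9 - 2)/2 = 57/2
Step 3: u2 = (total - d1 + d2)/2 = (50 - 9 + 2)/2 = 43/2
Step 4: Nash product = (57/2 - 9) * (43/2 - 2)
Step 5: = 39/2 * 39/2 = 1521/4

1521/4


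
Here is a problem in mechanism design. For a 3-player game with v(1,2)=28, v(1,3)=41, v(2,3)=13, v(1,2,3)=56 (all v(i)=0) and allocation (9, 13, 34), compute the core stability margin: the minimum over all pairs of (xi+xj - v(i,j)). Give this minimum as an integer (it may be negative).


Step 1: Slack for coalition (1,2): x1+x2 - v12 = 22 - 28 = -6
Step 2: Slack for coalition (1,3): x1+x3 - v13 = 43 - 41 = 2
Step 3: Slack for coalition (2,3): x2+x3 - v23 = 47 - 13 = 34
Step 4: Minimum slack = min(-6, 2, 34) = -6, attained by (1,2); coalition (1,2) can block (slack < 0), so the allocation is not in the core

-6
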